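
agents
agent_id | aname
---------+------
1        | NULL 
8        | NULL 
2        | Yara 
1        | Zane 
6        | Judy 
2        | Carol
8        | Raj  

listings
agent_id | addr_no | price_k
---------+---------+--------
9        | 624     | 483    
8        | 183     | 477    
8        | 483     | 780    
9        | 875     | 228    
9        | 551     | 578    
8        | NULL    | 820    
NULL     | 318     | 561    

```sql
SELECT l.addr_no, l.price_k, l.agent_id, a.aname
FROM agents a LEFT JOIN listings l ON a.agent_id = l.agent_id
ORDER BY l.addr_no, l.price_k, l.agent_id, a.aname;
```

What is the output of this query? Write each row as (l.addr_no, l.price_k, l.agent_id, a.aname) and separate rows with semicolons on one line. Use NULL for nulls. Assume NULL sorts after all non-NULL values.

(183, 477, 8, Raj); (183, 477, 8, NULL); (483, 780, 8, Raj); (483, 780, 8, NULL); (NULL, 820, 8, Raj); (NULL, 820, 8, NULL); (NULL, NULL, NULL, Carol); (NULL, NULL, NULL, Judy); (NULL, NULL, NULL, Yara); (NULL, NULL, NULL, Zane); (NULL, NULL, NULL, NULL)

LEFT JOIN keeps every row from `agents`; unmatched rows get NULL for `listings`'s columns.
Matching on a.agent_id = l.agent_id. A NULL in a compared column never satisfies the condition.
Matched pairs: 6; unmatched a rows kept: 5.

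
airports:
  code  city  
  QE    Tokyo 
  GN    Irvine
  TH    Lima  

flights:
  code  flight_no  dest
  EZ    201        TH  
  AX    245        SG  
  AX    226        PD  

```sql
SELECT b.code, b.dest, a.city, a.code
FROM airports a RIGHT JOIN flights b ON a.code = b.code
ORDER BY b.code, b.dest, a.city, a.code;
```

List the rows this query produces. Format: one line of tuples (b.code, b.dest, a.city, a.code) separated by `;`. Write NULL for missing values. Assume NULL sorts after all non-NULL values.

RIGHT JOIN keeps every row from `flights`; unmatched rows get NULL for `airports`'s columns.
Matching on a.code = b.code.
Matched pairs: 0; unmatched b rows kept: 3.

(AX, PD, NULL, NULL); (AX, SG, NULL, NULL); (EZ, TH, NULL, NULL)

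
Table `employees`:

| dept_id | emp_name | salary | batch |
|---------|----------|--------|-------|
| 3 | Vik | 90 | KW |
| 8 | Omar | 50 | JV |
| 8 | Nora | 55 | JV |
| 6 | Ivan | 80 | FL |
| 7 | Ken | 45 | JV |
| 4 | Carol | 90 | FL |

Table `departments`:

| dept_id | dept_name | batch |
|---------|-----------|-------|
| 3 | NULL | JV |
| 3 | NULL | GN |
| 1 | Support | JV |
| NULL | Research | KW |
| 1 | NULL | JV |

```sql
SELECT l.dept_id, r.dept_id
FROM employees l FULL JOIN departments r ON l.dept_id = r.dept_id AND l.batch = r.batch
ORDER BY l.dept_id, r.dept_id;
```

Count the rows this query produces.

FULL OUTER JOIN keeps every row from both sides; unmatched rows get NULL for the other side's columns.
Matching on l.dept_id = r.dept_id AND l.batch = r.batch. A NULL in a compared column never satisfies the condition.
- l (dept_id=3, batch=KW) has no partner → padded with NULL.
- l (dept_id=8, batch=JV) has no partner → padded with NULL.
- l (dept_id=8, batch=JV) has no partner → padded with NULL.
- l (dept_id=6, batch=FL) has no partner → padded with NULL.
- l (dept_id=7, batch=JV) has no partner → padded with NULL.
- l (dept_id=4, batch=FL) has no partner → padded with NULL.
- 5 row(s) from r found no l partner → padded with NULL.
Total: 0 matched + 11 padded = 11 rows.

11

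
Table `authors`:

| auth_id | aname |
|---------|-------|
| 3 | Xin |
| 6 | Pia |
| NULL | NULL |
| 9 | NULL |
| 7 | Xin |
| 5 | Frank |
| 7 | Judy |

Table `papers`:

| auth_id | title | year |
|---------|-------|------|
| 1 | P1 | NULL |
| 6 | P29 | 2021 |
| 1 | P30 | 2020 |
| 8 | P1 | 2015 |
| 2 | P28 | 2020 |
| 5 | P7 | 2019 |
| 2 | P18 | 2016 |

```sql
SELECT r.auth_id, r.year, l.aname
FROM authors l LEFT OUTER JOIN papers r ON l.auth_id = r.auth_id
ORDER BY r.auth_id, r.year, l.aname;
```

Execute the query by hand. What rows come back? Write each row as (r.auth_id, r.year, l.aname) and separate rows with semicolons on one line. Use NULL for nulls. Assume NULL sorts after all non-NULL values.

(5, 2019, Frank); (6, 2021, Pia); (NULL, NULL, Judy); (NULL, NULL, Xin); (NULL, NULL, Xin); (NULL, NULL, NULL); (NULL, NULL, NULL)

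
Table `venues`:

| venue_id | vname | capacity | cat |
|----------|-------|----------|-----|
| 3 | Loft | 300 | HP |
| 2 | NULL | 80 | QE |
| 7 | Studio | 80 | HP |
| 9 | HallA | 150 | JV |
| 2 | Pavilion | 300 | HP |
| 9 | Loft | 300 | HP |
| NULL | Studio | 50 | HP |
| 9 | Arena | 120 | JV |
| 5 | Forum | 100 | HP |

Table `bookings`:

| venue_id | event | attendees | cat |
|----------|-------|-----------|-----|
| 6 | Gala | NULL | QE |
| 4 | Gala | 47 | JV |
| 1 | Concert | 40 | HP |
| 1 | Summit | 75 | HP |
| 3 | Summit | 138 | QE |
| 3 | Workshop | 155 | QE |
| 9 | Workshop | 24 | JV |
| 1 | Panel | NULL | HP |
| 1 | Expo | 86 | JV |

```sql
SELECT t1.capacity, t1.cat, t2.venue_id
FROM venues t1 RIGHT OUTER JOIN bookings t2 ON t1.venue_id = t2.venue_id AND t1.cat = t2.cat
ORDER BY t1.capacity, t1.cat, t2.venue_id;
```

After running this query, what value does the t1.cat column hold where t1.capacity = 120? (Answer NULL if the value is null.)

RIGHT JOIN keeps every row from `bookings`; unmatched rows get NULL for `venues`'s columns.
Matching on t1.venue_id = t2.venue_id AND t1.cat = t2.cat. A NULL in a compared column never satisfies the condition.
- t1 (venue_id=3, cat=HP) has no partner in t2.
- t1 (venue_id=2, cat=QE) has no partner in t2.
- t1 (venue_id=7, cat=HP) has no partner in t2.
- t1 (venue_id=9, cat=JV) pairs with 1 row(s) of t2.
- t1 (venue_id=2, cat=HP) has no partner in t2.
- t1 (venue_id=9, cat=HP) has no partner in t2.
- t1 (venue_id=NULL, cat=HP) has no partner in t2.
- t1 (venue_id=9, cat=JV) pairs with 1 row(s) of t2.
- t1 (venue_id=5, cat=HP) has no partner in t2.
- 8 row(s) from t2 found no t1 partner → padded with NULL.

JV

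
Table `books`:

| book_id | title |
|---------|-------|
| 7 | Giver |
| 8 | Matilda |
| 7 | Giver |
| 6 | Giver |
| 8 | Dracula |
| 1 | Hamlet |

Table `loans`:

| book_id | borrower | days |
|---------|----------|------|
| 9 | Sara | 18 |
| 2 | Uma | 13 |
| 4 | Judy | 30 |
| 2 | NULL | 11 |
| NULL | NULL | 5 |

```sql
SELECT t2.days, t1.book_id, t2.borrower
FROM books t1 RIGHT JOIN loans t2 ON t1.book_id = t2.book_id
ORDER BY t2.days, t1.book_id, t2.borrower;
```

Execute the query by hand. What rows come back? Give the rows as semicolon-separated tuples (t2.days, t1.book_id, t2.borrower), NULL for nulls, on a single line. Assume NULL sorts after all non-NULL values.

RIGHT JOIN keeps every row from `loans`; unmatched rows get NULL for `books`'s columns.
Matching on t1.book_id = t2.book_id. A NULL in a compared column never satisfies the condition.
- t1[0] book_id=7 → no match.
- t1[1] book_id=8 → no match.
- t1[2] book_id=7 → no match.
- t1[3] book_id=6 → no match.
- t1[4] book_id=8 → no match.
- t1[5] book_id=1 → no match.
- 5 row(s) from t2 found no t1 partner → padded with NULL.
After projecting and ordering:
t2.days | t1.book_id | t2.borrower
5 | NULL | NULL
11 | NULL | NULL
13 | NULL | Uma
18 | NULL | Sara
30 | NULL | Judy

(5, NULL, NULL); (11, NULL, NULL); (13, NULL, Uma); (18, NULL, Sara); (30, NULL, Judy)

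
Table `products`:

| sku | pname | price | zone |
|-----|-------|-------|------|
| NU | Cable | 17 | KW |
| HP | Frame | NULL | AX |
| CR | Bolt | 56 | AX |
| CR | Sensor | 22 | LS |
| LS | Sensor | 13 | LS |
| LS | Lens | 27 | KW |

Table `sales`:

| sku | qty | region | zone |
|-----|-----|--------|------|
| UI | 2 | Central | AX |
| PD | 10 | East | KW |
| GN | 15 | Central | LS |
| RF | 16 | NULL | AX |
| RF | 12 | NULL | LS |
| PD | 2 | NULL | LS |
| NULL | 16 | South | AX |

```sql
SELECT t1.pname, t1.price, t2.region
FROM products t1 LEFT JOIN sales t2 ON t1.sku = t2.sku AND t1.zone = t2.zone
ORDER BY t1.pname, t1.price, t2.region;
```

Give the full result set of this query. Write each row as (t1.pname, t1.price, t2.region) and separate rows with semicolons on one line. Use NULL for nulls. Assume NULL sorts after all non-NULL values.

(Bolt, 56, NULL); (Cable, 17, NULL); (Frame, NULL, NULL); (Lens, 27, NULL); (Sensor, 13, NULL); (Sensor, 22, NULL)

LEFT JOIN keeps every row from `products`; unmatched rows get NULL for `sales`'s columns.
Matching on t1.sku = t2.sku AND t1.zone = t2.zone. A NULL in a compared column never satisfies the condition.
- t1 row (sku=NU, zone=KW): no match → kept, t2 columns NULL.
- t1 row (sku=HP, zone=AX): no match → kept, t2 columns NULL.
- t1 row (sku=CR, zone=AX): no match → kept, t2 columns NULL.
- t1 row (sku=CR, zone=LS): no match → kept, t2 columns NULL.
- t1 row (sku=LS, zone=LS): no match → kept, t2 columns NULL.
- t1 row (sku=LS, zone=KW): no match → kept, t2 columns NULL.
After projecting and ordering:
t1.pname | t1.price | t2.region
Bolt | 56 | NULL
Cable | 17 | NULL
Frame | NULL | NULL
Lens | 27 | NULL
Sensor | 13 | NULL
Sensor | 22 | NULL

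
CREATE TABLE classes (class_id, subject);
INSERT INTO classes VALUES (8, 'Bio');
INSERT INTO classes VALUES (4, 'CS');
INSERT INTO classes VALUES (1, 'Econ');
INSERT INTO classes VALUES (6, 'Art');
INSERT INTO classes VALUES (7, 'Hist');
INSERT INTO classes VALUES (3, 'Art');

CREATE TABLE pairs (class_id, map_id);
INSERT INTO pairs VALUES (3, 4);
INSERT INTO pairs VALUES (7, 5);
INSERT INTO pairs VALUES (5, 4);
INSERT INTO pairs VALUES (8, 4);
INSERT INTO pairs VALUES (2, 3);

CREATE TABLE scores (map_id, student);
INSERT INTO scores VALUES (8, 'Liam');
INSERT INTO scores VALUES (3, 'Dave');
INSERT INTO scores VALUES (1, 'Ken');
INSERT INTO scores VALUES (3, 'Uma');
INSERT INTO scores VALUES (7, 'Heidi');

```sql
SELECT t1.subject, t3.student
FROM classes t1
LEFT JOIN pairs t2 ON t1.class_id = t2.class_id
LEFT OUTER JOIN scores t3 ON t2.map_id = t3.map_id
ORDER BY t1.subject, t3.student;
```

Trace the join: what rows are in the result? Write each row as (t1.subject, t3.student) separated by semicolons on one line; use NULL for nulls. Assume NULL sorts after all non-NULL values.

Joins associate left-to-right: classes LEFT JOIN pairs on class_id gives 6 intermediate row(s).
Then LEFT JOIN `scores t3` on map_id: each of those 6 rows is kept; rows whose t2.map_id has no match in t3 get NULL for t3's columns.

(Art, NULL); (Art, NULL); (Bio, NULL); (CS, NULL); (Econ, NULL); (Hist, NULL)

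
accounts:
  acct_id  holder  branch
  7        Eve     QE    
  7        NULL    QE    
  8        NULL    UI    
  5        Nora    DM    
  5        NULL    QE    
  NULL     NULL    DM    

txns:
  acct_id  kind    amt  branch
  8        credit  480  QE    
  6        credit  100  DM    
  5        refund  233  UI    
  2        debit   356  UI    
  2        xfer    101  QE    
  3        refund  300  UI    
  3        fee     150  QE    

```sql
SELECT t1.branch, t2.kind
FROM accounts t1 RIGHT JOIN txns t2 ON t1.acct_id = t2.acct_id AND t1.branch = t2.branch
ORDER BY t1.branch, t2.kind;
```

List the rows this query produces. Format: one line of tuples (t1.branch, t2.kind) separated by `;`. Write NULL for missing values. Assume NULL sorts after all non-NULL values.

(NULL, credit); (NULL, credit); (NULL, debit); (NULL, fee); (NULL, refund); (NULL, refund); (NULL, xfer)

RIGHT JOIN keeps every row from `txns`; unmatched rows get NULL for `accounts`'s columns.
Matching on t1.acct_id = t2.acct_id AND t1.branch = t2.branch. A NULL in a compared column never satisfies the condition.
- acct_id=7, branch=QE: no matching t2 row.
- acct_id=7, branch=QE: no matching t2 row.
- acct_id=8, branch=UI: no matching t2 row.
- acct_id=5, branch=DM: no matching t2 row.
- acct_id=5, branch=QE: no matching t2 row.
- acct_id=NULL, branch=DM: no matching t2 row.
- 7 row(s) from t2 found no t1 partner → padded with NULL.
After projecting and ordering:
t1.branch | t2.kind
NULL | credit
NULL | credit
NULL | debit
NULL | fee
NULL | refund
NULL | refund
NULL | xfer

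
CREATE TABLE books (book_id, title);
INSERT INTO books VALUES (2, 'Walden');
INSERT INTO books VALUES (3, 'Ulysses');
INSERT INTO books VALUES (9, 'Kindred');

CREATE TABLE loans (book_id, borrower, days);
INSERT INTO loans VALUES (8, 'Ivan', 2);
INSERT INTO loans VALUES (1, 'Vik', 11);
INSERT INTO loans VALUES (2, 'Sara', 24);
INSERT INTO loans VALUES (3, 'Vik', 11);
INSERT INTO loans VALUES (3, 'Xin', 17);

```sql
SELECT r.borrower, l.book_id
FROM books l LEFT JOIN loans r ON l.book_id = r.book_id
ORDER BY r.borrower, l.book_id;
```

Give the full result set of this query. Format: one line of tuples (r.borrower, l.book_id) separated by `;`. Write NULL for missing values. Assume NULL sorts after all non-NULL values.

(Sara, 2); (Vik, 3); (Xin, 3); (NULL, 9)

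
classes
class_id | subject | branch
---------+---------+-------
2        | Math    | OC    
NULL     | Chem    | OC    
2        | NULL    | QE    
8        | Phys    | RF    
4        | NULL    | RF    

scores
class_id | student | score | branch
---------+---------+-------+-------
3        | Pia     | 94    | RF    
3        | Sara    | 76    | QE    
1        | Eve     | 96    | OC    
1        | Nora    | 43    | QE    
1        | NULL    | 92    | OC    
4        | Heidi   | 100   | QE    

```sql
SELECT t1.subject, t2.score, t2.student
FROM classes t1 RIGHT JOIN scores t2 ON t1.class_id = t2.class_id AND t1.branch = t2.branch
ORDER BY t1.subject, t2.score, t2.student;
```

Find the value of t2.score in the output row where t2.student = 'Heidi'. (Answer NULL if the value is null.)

100

RIGHT JOIN keeps every row from `scores`; unmatched rows get NULL for `classes`'s columns.
Matching on t1.class_id = t2.class_id AND t1.branch = t2.branch. A NULL in a compared column never satisfies the condition.
Matched pairs: 0; unmatched t2 rows kept: 6.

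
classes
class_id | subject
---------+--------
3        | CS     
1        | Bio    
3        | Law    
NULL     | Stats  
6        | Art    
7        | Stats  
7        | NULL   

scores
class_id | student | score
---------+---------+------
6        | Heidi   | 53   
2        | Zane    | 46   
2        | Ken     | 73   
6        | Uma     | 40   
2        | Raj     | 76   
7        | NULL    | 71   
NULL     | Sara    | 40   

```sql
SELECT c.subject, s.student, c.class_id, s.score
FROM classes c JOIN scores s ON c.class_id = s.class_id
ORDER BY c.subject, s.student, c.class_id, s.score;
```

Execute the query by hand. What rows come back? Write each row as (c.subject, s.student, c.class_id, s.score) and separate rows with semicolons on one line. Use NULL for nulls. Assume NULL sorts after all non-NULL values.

(Art, Heidi, 6, 53); (Art, Uma, 6, 40); (Stats, NULL, 7, 71); (NULL, NULL, 7, 71)

INNER JOIN keeps only pairs where the ON condition holds.
Matching on c.class_id = s.class_id. A NULL in a compared column never satisfies the condition.
- c row (class_id=3): no match → dropped.
- c row (class_id=1): no match → dropped.
- c row (class_id=3): no match → dropped.
- c row (class_id=NULL): no match → dropped.
- c row (class_id=6): matches 2 s row(s) → 2 output row(s).
- c row (class_id=7): matches 1 s row(s) → 1 output row(s).
- c row (class_id=7): matches 1 s row(s) → 1 output row(s).
After projecting and ordering:
c.subject | s.student | c.class_id | s.score
Art | Heidi | 6 | 53
Art | Uma | 6 | 40
Stats | NULL | 7 | 71
NULL | NULL | 7 | 71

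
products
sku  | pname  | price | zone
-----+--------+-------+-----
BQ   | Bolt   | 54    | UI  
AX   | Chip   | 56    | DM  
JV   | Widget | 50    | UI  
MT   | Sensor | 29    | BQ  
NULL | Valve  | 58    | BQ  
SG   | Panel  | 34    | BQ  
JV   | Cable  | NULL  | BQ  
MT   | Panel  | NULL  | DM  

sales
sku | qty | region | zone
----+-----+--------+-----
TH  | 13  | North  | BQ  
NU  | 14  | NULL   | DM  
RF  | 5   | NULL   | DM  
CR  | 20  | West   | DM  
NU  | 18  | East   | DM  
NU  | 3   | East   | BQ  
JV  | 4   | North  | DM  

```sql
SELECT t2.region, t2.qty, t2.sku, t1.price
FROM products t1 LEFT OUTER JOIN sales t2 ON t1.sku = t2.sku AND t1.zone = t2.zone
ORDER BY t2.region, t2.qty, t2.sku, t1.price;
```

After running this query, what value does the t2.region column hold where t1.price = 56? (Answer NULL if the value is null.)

LEFT JOIN keeps every row from `products`; unmatched rows get NULL for `sales`'s columns.
Matching on t1.sku = t2.sku AND t1.zone = t2.zone. A NULL in a compared column never satisfies the condition.
- t1 row (sku=BQ, zone=UI): no match → kept, t2 columns NULL.
- t1 row (sku=AX, zone=DM): no match → kept, t2 columns NULL.
- t1 row (sku=JV, zone=UI): no match → kept, t2 columns NULL.
- t1 row (sku=MT, zone=BQ): no match → kept, t2 columns NULL.
- t1 row (sku=NULL, zone=BQ): no match → kept, t2 columns NULL.
- t1 row (sku=SG, zone=BQ): no match → kept, t2 columns NULL.
- t1 row (sku=JV, zone=BQ): no match → kept, t2 columns NULL.
- t1 row (sku=MT, zone=DM): no match → kept, t2 columns NULL.

NULL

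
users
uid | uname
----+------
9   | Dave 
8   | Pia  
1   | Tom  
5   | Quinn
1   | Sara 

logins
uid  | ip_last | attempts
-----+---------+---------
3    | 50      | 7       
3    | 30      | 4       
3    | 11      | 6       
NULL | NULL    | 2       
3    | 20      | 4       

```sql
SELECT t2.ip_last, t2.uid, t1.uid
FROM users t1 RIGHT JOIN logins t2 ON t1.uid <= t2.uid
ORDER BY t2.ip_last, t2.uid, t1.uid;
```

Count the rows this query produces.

RIGHT JOIN keeps every row from `logins`; unmatched rows get NULL for `users`'s columns.
Matching on t1.uid <= t2.uid. A NULL in a compared column never satisfies the condition.
- t1 (uid=9) has no partner in t2.
- t1 (uid=8) has no partner in t2.
- t1 (uid=1) pairs with 4 row(s) of t2.
- t1 (uid=5) has no partner in t2.
- t1 (uid=1) pairs with 4 row(s) of t2.
- 1 row(s) from t2 found no t1 partner → padded with NULL.
Total: 8 matched + 1 padded = 9 rows.

9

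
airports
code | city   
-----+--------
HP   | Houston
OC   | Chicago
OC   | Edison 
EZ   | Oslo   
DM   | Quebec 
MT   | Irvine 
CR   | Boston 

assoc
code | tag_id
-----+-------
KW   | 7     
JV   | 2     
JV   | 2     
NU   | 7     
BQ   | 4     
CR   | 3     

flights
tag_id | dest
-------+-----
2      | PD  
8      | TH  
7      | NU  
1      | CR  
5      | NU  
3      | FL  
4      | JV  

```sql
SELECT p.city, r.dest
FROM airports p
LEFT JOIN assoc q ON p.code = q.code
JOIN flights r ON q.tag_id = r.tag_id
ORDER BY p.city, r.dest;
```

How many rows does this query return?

1

Step 1 — p LEFT JOIN q on code → 7 row(s).
Then INNER JOIN `flights r` on tag_id: keep only rows whose q.tag_id appears in r.
Result: 1 row(s).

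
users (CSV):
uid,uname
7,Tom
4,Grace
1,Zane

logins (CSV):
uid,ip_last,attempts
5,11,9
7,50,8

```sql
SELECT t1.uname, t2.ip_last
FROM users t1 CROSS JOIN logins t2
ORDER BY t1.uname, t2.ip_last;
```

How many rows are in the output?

6

CROSS JOIN pairs every row of `users` with every row of `logins`: 3 × 2 = 6 rows.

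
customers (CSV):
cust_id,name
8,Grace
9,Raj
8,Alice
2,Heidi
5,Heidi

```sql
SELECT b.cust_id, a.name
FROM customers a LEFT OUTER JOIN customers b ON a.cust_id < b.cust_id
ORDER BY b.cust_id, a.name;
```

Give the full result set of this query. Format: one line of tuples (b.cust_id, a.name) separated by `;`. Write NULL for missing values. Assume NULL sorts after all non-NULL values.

(5, Heidi); (8, Heidi); (8, Heidi); (8, Heidi); (8, Heidi); (9, Alice); (9, Grace); (9, Heidi); (9, Heidi); (NULL, Raj)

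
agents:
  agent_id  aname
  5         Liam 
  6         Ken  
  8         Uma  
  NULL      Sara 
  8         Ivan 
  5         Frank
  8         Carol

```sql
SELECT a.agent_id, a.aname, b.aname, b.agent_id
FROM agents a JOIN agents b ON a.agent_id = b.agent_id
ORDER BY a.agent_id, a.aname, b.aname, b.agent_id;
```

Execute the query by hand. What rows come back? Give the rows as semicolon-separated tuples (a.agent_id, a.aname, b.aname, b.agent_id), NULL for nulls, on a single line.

(5, Frank, Frank, 5); (5, Frank, Liam, 5); (5, Liam, Frank, 5); (5, Liam, Liam, 5); (6, Ken, Ken, 6); (8, Carol, Carol, 8); (8, Carol, Ivan, 8); (8, Carol, Uma, 8); (8, Ivan, Carol, 8); (8, Ivan, Ivan, 8); (8, Ivan, Uma, 8); (8, Uma, Carol, 8); (8, Uma, Ivan, 8); (8, Uma, Uma, 8)

INNER JOIN keeps only pairs where the ON condition holds.
Matching on a.agent_id = b.agent_id. A NULL in a compared column never satisfies the condition.
- a row (agent_id=5): matches 2 b row(s) → 2 output row(s).
- a row (agent_id=6): matches 1 b row(s) → 1 output row(s).
- a row (agent_id=8): matches 3 b row(s) → 3 output row(s).
- a row (agent_id=NULL): no match → dropped.
- a row (agent_id=8): matches 3 b row(s) → 3 output row(s).
- a row (agent_id=5): matches 2 b row(s) → 2 output row(s).
- a row (agent_id=8): matches 3 b row(s) → 3 output row(s).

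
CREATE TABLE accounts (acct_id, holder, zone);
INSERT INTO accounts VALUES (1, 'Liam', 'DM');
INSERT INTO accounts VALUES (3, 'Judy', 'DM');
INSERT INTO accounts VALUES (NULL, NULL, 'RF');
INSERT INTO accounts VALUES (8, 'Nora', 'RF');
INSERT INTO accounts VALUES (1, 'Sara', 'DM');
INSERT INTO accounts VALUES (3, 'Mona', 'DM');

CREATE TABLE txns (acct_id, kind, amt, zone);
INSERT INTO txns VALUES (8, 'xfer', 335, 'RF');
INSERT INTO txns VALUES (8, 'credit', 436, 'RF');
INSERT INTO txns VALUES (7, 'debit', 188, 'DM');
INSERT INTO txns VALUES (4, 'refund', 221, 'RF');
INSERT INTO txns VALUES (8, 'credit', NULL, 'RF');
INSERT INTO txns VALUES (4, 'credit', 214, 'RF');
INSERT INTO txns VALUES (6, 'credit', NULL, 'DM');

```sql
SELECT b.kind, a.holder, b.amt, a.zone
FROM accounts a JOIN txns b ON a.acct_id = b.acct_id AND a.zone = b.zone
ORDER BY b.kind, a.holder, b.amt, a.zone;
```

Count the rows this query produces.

3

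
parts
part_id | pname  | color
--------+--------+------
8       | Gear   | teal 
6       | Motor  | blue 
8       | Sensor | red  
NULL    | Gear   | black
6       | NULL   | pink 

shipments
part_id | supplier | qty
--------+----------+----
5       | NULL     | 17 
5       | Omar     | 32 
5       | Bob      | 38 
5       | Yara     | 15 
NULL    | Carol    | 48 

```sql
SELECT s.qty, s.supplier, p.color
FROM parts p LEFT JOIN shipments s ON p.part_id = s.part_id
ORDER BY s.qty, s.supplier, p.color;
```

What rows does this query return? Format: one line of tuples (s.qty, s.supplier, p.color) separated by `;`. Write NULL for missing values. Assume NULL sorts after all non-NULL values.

LEFT JOIN keeps every row from `parts`; unmatched rows get NULL for `shipments`'s columns.
Matching on p.part_id = s.part_id. A NULL in a compared column never satisfies the condition.
Matched pairs: 0; unmatched p rows kept: 5.

(NULL, NULL, black); (NULL, NULL, blue); (NULL, NULL, pink); (NULL, NULL, red); (NULL, NULL, teal)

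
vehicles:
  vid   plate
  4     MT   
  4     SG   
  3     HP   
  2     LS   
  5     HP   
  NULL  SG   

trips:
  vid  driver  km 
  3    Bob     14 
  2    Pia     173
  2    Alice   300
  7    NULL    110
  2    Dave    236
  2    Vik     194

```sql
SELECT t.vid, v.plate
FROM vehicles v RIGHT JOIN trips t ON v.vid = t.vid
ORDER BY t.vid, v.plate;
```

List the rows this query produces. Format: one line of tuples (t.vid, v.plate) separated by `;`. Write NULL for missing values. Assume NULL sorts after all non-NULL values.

(2, LS); (2, LS); (2, LS); (2, LS); (3, HP); (7, NULL)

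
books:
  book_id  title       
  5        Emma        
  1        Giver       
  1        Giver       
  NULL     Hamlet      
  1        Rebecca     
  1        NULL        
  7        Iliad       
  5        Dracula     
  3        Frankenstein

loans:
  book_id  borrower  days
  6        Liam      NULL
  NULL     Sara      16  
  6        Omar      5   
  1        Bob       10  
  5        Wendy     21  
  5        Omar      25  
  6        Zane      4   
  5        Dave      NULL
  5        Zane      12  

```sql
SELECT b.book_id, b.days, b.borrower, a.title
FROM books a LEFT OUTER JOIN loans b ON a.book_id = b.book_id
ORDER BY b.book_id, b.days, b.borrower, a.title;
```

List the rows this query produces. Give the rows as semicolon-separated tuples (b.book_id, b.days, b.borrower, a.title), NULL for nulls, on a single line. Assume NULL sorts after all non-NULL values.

(1, 10, Bob, Giver); (1, 10, Bob, Giver); (1, 10, Bob, Rebecca); (1, 10, Bob, NULL); (5, 12, Zane, Dracula); (5, 12, Zane, Emma); (5, 21, Wendy, Dracula); (5, 21, Wendy, Emma); (5, 25, Omar, Dracula); (5, 25, Omar, Emma); (5, NULL, Dave, Dracula); (5, NULL, Dave, Emma); (NULL, NULL, NULL, Frankenstein); (NULL, NULL, NULL, Hamlet); (NULL, NULL, NULL, Iliad)

LEFT JOIN keeps every row from `books`; unmatched rows get NULL for `loans`'s columns.
Matching on a.book_id = b.book_id. A NULL in a compared column never satisfies the condition.
Matched pairs: 12; unmatched a rows kept: 3.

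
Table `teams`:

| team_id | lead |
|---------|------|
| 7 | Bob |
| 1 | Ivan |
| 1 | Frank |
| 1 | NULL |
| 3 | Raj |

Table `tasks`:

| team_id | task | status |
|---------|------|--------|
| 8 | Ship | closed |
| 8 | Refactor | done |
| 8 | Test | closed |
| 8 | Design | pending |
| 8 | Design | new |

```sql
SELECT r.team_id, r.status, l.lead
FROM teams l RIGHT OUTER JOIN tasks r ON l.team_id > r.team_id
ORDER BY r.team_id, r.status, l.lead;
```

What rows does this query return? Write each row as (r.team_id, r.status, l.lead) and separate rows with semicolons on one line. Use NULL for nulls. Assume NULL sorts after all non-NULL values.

(8, closed, NULL); (8, closed, NULL); (8, done, NULL); (8, new, NULL); (8, pending, NULL)

RIGHT JOIN keeps every row from `tasks`; unmatched rows get NULL for `teams`'s columns.
Matching on l.team_id > r.team_id.
- l (team_id=7) has no partner in r.
- l (team_id=1) has no partner in r.
- l (team_id=1) has no partner in r.
- l (team_id=1) has no partner in r.
- l (team_id=3) has no partner in r.
- 5 row(s) from r found no l partner → padded with NULL.
After projecting and ordering:
r.team_id | r.status | l.lead
8 | closed | NULL
8 | closed | NULL
8 | done | NULL
8 | new | NULL
8 | pending | NULL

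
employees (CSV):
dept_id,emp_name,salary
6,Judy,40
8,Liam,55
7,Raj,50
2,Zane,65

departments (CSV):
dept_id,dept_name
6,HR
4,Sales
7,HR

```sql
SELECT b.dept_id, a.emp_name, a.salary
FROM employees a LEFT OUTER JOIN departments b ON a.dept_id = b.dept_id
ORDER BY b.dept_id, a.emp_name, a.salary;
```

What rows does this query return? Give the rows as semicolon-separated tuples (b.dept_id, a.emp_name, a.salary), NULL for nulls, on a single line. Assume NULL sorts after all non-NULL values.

LEFT JOIN keeps every row from `employees`; unmatched rows get NULL for `departments`'s columns.
Matching on a.dept_id = b.dept_id.
Matched pairs: 2; unmatched a rows kept: 2.

(6, Judy, 40); (7, Raj, 50); (NULL, Liam, 55); (NULL, Zane, 65)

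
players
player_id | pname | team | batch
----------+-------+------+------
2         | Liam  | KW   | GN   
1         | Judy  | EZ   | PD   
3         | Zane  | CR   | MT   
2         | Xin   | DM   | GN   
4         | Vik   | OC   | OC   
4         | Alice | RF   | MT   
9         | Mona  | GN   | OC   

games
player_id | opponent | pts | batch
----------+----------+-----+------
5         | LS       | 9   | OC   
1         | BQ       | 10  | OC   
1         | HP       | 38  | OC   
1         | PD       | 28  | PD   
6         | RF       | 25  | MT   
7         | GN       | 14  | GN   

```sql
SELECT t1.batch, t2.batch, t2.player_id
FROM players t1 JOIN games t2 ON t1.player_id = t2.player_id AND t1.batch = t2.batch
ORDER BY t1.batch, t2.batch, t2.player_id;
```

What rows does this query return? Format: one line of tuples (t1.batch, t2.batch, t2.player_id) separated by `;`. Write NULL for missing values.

(PD, PD, 1)

INNER JOIN keeps only pairs where the ON condition holds.
Matching on t1.player_id = t2.player_id AND t1.batch = t2.batch.
- t1 row (player_id=2, batch=GN): no match → dropped.
- t1 row (player_id=1, batch=PD): matches 1 t2 row(s) → 1 output row(s).
- t1 row (player_id=3, batch=MT): no match → dropped.
- t1 row (player_id=2, batch=GN): no match → dropped.
- t1 row (player_id=4, batch=OC): no match → dropped.
- t1 row (player_id=4, batch=MT): no match → dropped.
- t1 row (player_id=9, batch=OC): no match → dropped.
After projecting and ordering:
t1.batch | t2.batch | t2.player_id
PD | PD | 1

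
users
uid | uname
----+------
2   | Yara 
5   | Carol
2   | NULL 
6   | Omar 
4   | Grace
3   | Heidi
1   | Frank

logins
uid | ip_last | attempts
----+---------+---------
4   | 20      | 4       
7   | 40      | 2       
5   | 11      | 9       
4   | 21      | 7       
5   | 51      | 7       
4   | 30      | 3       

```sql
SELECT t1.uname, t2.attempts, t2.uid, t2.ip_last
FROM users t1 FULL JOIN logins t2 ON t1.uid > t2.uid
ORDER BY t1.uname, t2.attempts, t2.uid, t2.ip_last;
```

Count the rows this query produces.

14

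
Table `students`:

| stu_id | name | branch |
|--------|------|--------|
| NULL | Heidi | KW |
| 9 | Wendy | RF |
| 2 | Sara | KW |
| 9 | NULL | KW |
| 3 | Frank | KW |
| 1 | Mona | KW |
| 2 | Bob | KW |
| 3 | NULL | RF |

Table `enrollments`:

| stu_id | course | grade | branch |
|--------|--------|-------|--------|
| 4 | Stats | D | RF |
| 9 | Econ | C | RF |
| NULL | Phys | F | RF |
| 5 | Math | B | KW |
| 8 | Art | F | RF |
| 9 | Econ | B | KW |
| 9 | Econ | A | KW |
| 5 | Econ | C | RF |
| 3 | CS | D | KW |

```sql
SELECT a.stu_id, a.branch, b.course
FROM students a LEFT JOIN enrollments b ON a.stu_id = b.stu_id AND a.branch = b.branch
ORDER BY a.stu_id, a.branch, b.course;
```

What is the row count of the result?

9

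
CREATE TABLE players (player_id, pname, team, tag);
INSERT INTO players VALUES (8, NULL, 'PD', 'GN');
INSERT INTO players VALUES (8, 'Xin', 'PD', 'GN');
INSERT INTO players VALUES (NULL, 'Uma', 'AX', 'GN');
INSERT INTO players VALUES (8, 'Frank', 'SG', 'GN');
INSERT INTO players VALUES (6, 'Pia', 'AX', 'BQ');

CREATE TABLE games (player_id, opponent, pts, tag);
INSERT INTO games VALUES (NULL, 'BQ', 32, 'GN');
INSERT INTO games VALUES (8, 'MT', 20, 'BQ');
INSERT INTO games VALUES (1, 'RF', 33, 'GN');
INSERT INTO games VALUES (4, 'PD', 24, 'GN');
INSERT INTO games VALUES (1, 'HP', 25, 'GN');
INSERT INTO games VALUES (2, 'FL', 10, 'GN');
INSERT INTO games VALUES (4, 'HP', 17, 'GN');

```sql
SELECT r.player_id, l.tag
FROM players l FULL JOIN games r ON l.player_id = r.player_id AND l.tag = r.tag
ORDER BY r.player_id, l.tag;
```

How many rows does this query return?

FULL OUTER JOIN keeps every row from both sides; unmatched rows get NULL for the other side's columns.
Matching on l.player_id = r.player_id AND l.tag = r.tag. A NULL in a compared column never satisfies the condition.
- l[0] player_id=8, tag=GN → no match; kept with NULLs on the r side.
- l[1] player_id=8, tag=GN → no match; kept with NULLs on the r side.
- l[2] player_id=NULL, tag=GN → no match; kept with NULLs on the r side.
- l[3] player_id=8, tag=GN → no match; kept with NULLs on the r side.
- l[4] player_id=6, tag=BQ → no match; kept with NULLs on the r side.
- plus 7 unmatched r row(s), each kept with NULL l columns.
Total: 0 matched + 12 padded = 12 rows.

12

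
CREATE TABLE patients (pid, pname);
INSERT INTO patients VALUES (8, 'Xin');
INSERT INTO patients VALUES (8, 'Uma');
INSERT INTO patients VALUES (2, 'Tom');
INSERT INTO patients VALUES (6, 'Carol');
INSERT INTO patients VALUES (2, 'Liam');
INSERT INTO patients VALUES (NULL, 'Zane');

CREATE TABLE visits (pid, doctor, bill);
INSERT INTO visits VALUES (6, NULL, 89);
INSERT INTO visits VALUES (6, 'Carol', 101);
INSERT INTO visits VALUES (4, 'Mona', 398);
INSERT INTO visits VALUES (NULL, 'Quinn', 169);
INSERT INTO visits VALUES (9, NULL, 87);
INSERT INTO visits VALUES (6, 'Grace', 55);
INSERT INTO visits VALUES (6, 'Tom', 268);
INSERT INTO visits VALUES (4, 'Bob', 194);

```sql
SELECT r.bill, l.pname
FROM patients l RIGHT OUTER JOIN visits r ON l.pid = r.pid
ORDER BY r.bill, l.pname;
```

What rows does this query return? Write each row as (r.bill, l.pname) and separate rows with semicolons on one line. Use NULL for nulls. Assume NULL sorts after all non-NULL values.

RIGHT JOIN keeps every row from `visits`; unmatched rows get NULL for `patients`'s columns.
Matching on l.pid = r.pid. A NULL in a compared column never satisfies the condition.
- pid=8: no matching r row.
- pid=8: no matching r row.
- pid=2: no matching r row.
- pid=6: 4 matching r row(s), so 4 row(s) emitted.
- pid=2: no matching r row.
- pid=NULL: no matching r row.
- plus 4 unmatched r row(s), each kept with NULL l columns.
After projecting and ordering:
r.bill | l.pname
55 | Carol
87 | NULL
89 | Carol
101 | Carol
169 | NULL
194 | NULL
268 | Carol
398 | NULL

(55, Carol); (87, NULL); (89, Carol); (101, Carol); (169, NULL); (194, NULL); (268, Carol); (398, NULL)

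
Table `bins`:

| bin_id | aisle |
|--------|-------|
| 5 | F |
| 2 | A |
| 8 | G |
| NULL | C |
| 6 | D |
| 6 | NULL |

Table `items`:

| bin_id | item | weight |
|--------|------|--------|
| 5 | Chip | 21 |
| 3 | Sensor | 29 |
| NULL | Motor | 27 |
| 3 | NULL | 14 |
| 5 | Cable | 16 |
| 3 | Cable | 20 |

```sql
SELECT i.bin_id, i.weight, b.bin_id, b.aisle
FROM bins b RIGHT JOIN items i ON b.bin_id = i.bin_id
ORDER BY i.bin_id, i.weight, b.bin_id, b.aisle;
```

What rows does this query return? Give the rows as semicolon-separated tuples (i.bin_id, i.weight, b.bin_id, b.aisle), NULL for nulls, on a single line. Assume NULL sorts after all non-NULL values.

(3, 14, NULL, NULL); (3, 20, NULL, NULL); (3, 29, NULL, NULL); (5, 16, 5, F); (5, 21, 5, F); (NULL, 27, NULL, NULL)

RIGHT JOIN keeps every row from `items`; unmatched rows get NULL for `bins`'s columns.
Matching on b.bin_id = i.bin_id. A NULL in a compared column never satisfies the condition.
Matched pairs: 2; unmatched i rows kept: 4.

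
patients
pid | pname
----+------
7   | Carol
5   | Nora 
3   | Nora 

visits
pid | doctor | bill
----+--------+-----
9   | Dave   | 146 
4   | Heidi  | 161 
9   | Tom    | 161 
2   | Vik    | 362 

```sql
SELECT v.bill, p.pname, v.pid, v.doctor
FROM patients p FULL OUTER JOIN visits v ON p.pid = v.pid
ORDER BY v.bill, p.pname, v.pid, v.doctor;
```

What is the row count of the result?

FULL OUTER JOIN keeps every row from both sides; unmatched rows get NULL for the other side's columns.
Matching on p.pid = v.pid.
Matched pairs: 0; unmatched p rows kept: 3; unmatched v rows kept: 4.
Total: 0 matched + 7 padded = 7 rows.

7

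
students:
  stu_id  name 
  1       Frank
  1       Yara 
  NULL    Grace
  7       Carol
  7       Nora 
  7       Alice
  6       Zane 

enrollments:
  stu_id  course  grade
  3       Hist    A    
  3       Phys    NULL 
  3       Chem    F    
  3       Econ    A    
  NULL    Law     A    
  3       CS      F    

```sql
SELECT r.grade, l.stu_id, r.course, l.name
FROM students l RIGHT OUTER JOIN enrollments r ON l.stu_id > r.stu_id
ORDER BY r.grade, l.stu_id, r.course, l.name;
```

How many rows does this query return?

RIGHT JOIN keeps every row from `enrollments`; unmatched rows get NULL for `students`'s columns.
Matching on l.stu_id > r.stu_id. A NULL in a compared column never satisfies the condition.
- l[0] stu_id=1 → no match.
- l[1] stu_id=1 → no match.
- l[2] stu_id=NULL → no match.
- l[3] stu_id=7 → 5 match(es) in r → 5 row(s).
- l[4] stu_id=7 → 5 match(es) in r → 5 row(s).
- l[5] stu_id=7 → 5 match(es) in r → 5 row(s).
- l[6] stu_id=6 → 5 match(es) in r → 5 row(s).
- 1 r row(s) had no l match → kept, l columns NULL.
Total: 20 matched + 1 padded = 21 rows.

21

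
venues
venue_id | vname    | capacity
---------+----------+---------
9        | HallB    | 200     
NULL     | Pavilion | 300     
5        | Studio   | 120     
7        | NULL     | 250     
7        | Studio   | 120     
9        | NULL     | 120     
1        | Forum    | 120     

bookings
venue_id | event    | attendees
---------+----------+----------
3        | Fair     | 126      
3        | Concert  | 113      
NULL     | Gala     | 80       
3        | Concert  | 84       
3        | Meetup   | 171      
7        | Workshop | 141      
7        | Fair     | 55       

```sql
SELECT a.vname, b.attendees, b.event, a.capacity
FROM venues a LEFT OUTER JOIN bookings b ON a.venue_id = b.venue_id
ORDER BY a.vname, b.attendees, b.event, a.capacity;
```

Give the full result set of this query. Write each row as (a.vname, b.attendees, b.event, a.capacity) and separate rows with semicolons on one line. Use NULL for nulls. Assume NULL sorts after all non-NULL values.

(Forum, NULL, NULL, 120); (HallB, NULL, NULL, 200); (Pavilion, NULL, NULL, 300); (Studio, 55, Fair, 120); (Studio, 141, Workshop, 120); (Studio, NULL, NULL, 120); (NULL, 55, Fair, 250); (NULL, 141, Workshop, 250); (NULL, NULL, NULL, 120)

LEFT JOIN keeps every row from `venues`; unmatched rows get NULL for `bookings`'s columns.
Matching on a.venue_id = b.venue_id. A NULL in a compared column never satisfies the condition.
- a row (venue_id=9): no match → kept, b columns NULL.
- a row (venue_id=NULL): no match → kept, b columns NULL.
- a row (venue_id=5): no match → kept, b columns NULL.
- a row (venue_id=7): matches 2 b row(s) → 2 output row(s).
- a row (venue_id=7): matches 2 b row(s) → 2 output row(s).
- a row (venue_id=9): no match → kept, b columns NULL.
- a row (venue_id=1): no match → kept, b columns NULL.
After projecting and ordering:
a.vname | b.attendees | b.event | a.capacity
Forum | NULL | NULL | 120
HallB | NULL | NULL | 200
Pavilion | NULL | NULL | 300
Studio | 55 | Fair | 120
Studio | 141 | Workshop | 120
Studio | NULL | NULL | 120
NULL | 55 | Fair | 250
NULL | 141 | Workshop | 250
NULL | NULL | NULL | 120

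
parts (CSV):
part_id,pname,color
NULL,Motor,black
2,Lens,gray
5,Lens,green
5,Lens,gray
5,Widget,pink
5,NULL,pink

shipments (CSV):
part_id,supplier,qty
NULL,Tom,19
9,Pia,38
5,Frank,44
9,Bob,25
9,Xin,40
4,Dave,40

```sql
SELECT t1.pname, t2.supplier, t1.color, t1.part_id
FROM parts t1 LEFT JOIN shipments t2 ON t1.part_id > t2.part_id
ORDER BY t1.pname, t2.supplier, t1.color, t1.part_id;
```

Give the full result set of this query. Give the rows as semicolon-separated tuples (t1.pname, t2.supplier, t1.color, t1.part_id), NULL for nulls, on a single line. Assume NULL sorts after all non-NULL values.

(Lens, Dave, gray, 5); (Lens, Dave, green, 5); (Lens, NULL, gray, 2); (Motor, NULL, black, NULL); (Widget, Dave, pink, 5); (NULL, Dave, pink, 5)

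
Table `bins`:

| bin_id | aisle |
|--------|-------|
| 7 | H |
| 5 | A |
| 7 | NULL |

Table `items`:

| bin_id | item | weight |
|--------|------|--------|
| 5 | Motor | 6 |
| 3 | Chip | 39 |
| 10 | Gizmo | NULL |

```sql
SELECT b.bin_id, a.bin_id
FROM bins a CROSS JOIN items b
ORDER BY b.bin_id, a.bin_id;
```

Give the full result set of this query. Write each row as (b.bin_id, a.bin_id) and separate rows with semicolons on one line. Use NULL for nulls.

CROSS JOIN pairs every row of `bins` with every row of `items`: 3 × 3 = 9 rows.

(3, 5); (3, 7); (3, 7); (5, 5); (5, 7); (5, 7); (10, 5); (10, 7); (10, 7)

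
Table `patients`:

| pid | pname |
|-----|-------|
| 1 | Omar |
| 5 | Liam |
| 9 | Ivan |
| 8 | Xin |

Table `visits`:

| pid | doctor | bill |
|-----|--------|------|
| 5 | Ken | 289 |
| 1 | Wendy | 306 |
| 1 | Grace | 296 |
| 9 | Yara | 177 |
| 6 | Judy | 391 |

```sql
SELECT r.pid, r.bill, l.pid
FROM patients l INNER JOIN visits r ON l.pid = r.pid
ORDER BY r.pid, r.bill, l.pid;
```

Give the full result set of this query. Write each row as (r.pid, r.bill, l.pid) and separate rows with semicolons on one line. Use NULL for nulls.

(1, 296, 1); (1, 306, 1); (5, 289, 5); (9, 177, 9)

INNER JOIN keeps only pairs where the ON condition holds.
Matching on l.pid = r.pid.
- l row (pid=1): matches 2 r row(s) → 2 output row(s).
- l row (pid=5): matches 1 r row(s) → 1 output row(s).
- l row (pid=9): matches 1 r row(s) → 1 output row(s).
- l row (pid=8): no match → dropped.
After projecting and ordering:
r.pid | r.bill | l.pid
1 | 296 | 1
1 | 306 | 1
5 | 289 | 5
9 | 177 | 9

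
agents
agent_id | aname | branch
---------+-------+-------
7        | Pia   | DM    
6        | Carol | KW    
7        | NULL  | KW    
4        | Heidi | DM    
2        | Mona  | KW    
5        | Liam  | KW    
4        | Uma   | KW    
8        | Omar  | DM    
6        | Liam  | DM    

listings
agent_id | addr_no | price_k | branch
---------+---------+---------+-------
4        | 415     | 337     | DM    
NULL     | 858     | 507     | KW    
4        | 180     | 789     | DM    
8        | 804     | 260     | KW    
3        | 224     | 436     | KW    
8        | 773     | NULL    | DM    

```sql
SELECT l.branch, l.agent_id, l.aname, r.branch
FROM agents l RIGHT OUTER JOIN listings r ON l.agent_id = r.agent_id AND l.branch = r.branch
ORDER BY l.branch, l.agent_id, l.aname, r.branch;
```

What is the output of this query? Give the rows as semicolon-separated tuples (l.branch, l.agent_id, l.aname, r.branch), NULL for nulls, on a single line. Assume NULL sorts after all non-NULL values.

(DM, 4, Heidi, DM); (DM, 4, Heidi, DM); (DM, 8, Omar, DM); (NULL, NULL, NULL, KW); (NULL, NULL, NULL, KW); (NULL, NULL, NULL, KW)

RIGHT JOIN keeps every row from `listings`; unmatched rows get NULL for `agents`'s columns.
Matching on l.agent_id = r.agent_id AND l.branch = r.branch. A NULL in a compared column never satisfies the condition.
- l (agent_id=7, branch=DM) has no partner in r.
- l (agent_id=6, branch=KW) has no partner in r.
- l (agent_id=7, branch=KW) has no partner in r.
- l (agent_id=4, branch=DM) pairs with 2 row(s) of r.
- l (agent_id=2, branch=KW) has no partner in r.
- l (agent_id=5, branch=KW) has no partner in r.
- l (agent_id=4, branch=KW) has no partner in r.
- l (agent_id=8, branch=DM) pairs with 1 row(s) of r.
- l (agent_id=6, branch=DM) has no partner in r.
- plus 3 unmatched r row(s), each kept with NULL l columns.
After projecting and ordering:
l.branch | l.agent_id | l.aname | r.branch
DM | 4 | Heidi | DM
DM | 4 | Heidi | DM
DM | 8 | Omar | DM
NULL | NULL | NULL | KW
NULL | NULL | NULL | KW
NULL | NULL | NULL | KW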